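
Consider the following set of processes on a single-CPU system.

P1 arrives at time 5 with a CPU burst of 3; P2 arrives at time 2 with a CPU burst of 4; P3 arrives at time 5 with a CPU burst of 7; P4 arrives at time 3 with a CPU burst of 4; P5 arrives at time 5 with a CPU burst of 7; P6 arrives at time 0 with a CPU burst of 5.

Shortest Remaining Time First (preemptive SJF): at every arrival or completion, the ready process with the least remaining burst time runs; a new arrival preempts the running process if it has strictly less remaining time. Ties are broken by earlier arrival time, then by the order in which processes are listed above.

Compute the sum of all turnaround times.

Schedule: | P6 0-5 | P1 5-8 | P2 8-12 | P4 12-16 | P3 16-23 | P5 23-30 |
Completion: P1=8  P2=12  P3=23  P4=16  P5=30  P6=5
Turnaround = completion − arrival: P1=3, P2=10, P3=18, P4=13, P5=25, P6=5
Total turnaround = 3 + 10 + 18 + 13 + 25 + 5 = 74

74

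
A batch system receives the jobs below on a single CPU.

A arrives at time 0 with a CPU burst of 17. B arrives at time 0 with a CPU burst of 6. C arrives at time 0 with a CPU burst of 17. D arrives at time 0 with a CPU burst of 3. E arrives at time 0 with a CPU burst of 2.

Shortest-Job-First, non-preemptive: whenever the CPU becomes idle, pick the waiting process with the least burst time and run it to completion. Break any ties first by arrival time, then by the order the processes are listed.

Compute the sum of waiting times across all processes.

Timeline: | E 0-2 | D 2-5 | B 5-11 | A 11-28 | C 28-45 |
Completion: A=28  B=11  C=45  D=5  E=2
Turnaround (C−A): A=28  B=11  C=45  D=5  E=2
Waiting = turnaround − burst: A=11, B=5, C=28, D=2, E=0
Total waiting = 11 + 5 + 28 + 2 + 0 = 46

46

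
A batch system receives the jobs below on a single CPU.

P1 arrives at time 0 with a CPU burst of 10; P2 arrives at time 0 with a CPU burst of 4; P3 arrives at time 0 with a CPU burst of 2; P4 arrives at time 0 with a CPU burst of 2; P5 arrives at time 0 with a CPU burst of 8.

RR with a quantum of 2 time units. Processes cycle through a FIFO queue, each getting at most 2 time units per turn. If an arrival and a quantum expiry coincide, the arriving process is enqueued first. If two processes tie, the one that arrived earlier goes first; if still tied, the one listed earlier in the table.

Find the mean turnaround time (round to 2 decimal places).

15.60

Schedule: | P1 0-2 | P2 2-4 | P3 4-6 | P4 6-8 | P5 8-10 | P1 10-12 | P2 12-14 | P5 14-16 | P1 16-18 | P5 18-20 | P1 20-22 | P5 22-24 | P1 24-26 |
Completion: P1=26  P2=14  P3=6  P4=8  P5=24
Turnaround (C−A): P1=26  P2=14  P3=6  P4=8  P5=24
Turnaround times: P1=26, P2=14, P3=6, P4=8, P5=24
Average turnaround = (26+14+6+8+24) / 5 = 78/5 = 15.60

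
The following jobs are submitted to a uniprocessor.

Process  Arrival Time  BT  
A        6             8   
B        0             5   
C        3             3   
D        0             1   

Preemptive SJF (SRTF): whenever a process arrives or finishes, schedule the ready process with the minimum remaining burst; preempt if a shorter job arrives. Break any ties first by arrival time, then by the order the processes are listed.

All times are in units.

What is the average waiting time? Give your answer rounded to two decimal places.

Schedule: | D 0-1 | B 1-6 | C 6-9 | A 9-17 |
Completion: A=17  B=6  C=9  D=1
Waiting times: A=3, B=1, C=3, D=0
Average waiting = (3+1+3+0) / 4 = 7/4 = 1.75

1.75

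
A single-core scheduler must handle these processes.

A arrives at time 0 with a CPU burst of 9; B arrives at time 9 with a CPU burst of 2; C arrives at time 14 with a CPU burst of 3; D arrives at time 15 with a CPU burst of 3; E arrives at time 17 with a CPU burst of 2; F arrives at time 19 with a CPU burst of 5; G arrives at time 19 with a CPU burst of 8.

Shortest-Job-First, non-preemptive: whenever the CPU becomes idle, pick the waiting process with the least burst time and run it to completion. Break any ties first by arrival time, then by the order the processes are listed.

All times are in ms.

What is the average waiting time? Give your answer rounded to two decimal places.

2.14

Schedule: | A 0-9 | B 9-11 | idle 11-14 | C 14-17 | E 17-19 | D 19-22 | F 22-27 | G 27-35 |
Completion: A=9  B=11  C=17  D=22  E=19  F=27  G=35
Turnaround (C−A): A=9  B=2  C=3  D=7  E=2  F=8  G=16
Waiting times: A=0, B=0, C=0, D=4, E=0, F=3, G=8
Average waiting = (0+0+0+4+0+3+8) / 7 = 15/7 = 2.14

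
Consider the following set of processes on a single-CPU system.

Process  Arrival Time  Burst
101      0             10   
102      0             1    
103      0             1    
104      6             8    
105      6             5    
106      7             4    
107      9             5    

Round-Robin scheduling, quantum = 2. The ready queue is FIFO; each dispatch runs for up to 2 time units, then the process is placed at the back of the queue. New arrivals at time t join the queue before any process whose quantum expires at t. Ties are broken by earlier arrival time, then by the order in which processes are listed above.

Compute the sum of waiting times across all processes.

96

Timeline: | 101 0-2 | 102 2-3 | 103 3-4 | 101 4-6 | 104 6-8 | 105 8-10 | 101 10-12 | 106 12-14 | 104 14-16 | 107 16-18 | 105 18-20 | 101 20-22 | 106 22-24 | 104 24-26 | 107 26-28 | 105 28-29 | 101 29-31 | 104 31-33 | 107 33-34 |
Completion: 101=31  102=3  103=4  104=33  105=29  106=24  107=34
Turnaround (C−A): 101=31  102=3  103=4  104=27  105=23  106=17  107=25
Waiting = turnaround − burst: 101=21, 102=2, 103=3, 104=19, 105=18, 106=13, 107=20
Total waiting = 21 + 2 + 3 + 19 + 18 + 13 + 20 = 96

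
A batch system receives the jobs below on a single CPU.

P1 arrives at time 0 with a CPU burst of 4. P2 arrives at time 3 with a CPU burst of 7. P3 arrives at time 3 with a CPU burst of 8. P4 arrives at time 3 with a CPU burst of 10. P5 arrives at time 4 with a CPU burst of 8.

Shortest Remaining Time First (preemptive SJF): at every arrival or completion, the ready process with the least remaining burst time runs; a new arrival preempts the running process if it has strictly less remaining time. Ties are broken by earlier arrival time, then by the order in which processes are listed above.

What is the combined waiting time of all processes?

48

Gantt: | P1 0-4 | P2 4-11 | P3 11-19 | P5 19-27 | P4 27-37 |
Completion: P1=4  P2=11  P3=19  P4=37  P5=27
Turnaround (C−A): P1=4  P2=8  P3=16  P4=34  P5=23
Waiting = turnaround − burst: P1=0, P2=1, P3=8, P4=24, P5=15
Total waiting = 0 + 1 + 8 + 24 + 15 = 48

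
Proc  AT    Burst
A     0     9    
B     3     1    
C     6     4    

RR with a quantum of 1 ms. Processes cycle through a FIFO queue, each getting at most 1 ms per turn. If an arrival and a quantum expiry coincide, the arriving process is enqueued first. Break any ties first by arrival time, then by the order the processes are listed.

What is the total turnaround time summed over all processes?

22

Gantt: | A 0-3 | B 3-4 | A 4-6 | C 6-7 | A 7-8 | C 8-9 | A 9-10 | C 10-11 | A 11-12 | C 12-13 | A 13-14 |
Completion: A=14  B=4  C=13
Turnaround (C−A): A=14  B=1  C=7
Turnaround = completion − arrival: A=14, B=1, C=7
Total turnaround = 14 + 1 + 7 = 22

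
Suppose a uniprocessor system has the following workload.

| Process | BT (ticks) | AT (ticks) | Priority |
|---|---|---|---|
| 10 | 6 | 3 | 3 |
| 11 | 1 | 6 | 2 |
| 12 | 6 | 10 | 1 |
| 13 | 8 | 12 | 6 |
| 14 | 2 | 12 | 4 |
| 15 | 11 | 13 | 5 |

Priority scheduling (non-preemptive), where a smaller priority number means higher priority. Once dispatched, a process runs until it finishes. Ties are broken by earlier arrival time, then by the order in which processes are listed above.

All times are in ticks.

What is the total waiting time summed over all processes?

Schedule: | idle 0-3 | 10 3-9 | 11 9-10 | 12 10-16 | 14 16-18 | 15 18-29 | 13 29-37 |
Completion: 10=9  11=10  12=16  13=37  14=18  15=29
Turnaround (C−A): 10=6  11=4  12=6  13=25  14=6  15=16
Waiting = turnaround − burst: 10=0, 11=3, 12=0, 13=17, 14=4, 15=5
Total waiting = 0 + 3 + 0 + 17 + 4 + 5 = 29

29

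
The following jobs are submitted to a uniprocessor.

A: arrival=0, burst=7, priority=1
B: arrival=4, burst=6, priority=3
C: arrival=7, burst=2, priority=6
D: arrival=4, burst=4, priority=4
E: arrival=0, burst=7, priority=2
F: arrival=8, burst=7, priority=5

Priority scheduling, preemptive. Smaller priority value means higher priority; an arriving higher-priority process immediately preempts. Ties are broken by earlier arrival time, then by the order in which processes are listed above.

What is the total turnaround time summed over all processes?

Schedule: | A 0-7 | E 7-14 | B 14-20 | D 20-24 | F 24-31 | C 31-33 |
Completion: A=7  B=20  C=33  D=24  E=14  F=31
Turnaround (C−A): A=7  B=16  C=26  D=20  E=14  F=23
Turnaround = completion − arrival: A=7, B=16, C=26, D=20, E=14, F=23
Total turnaround = 7 + 16 + 26 + 20 + 14 + 23 = 106

106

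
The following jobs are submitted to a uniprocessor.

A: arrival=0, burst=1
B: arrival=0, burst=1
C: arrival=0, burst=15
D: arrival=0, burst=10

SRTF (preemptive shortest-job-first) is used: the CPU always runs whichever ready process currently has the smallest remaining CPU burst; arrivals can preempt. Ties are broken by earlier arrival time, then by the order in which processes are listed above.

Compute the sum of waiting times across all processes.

Schedule: | A 0-1 | B 1-2 | D 2-12 | C 12-27 |
Completion: A=1  B=2  C=27  D=12
Turnaround (C−A): A=1  B=2  C=27  D=12
Waiting = turnaround − burst: A=0, B=1, C=12, D=2
Total waiting = 0 + 1 + 12 + 2 = 15

15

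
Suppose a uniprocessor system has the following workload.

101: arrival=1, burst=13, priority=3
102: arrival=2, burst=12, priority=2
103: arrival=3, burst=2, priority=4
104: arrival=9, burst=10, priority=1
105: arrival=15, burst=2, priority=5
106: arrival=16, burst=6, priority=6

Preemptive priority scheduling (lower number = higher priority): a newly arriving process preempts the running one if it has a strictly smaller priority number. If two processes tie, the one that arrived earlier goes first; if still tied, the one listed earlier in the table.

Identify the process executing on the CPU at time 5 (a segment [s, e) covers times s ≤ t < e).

102

Schedule: | idle 0-1 | 101 1-2 | 102 2-9 | 104 9-19 | 102 19-24 | 101 24-36 | 103 36-38 | 105 38-40 | 106 40-46 |
Completion: 101=36  102=24  103=38  104=19  105=40  106=46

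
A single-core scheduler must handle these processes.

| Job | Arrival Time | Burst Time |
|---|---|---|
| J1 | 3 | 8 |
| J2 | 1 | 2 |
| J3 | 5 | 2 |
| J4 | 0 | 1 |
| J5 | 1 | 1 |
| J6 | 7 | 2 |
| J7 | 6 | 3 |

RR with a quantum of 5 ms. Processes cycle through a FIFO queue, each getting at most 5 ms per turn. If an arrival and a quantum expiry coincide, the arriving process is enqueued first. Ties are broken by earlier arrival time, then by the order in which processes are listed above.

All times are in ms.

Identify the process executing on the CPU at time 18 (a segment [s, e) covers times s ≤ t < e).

Gantt: | J4 0-1 | J2 1-3 | J5 3-4 | J1 4-9 | J3 9-11 | J7 11-14 | J6 14-16 | J1 16-19 |
Completion: J1=19  J2=3  J3=11  J4=1  J5=4  J6=16  J7=14

J1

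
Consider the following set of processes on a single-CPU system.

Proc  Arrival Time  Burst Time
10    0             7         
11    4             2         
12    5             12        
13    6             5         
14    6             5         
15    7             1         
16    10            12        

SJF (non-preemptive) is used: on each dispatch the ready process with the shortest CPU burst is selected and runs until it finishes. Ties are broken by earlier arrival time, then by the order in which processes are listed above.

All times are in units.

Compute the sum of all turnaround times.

Gantt: | 10 0-7 | 15 7-8 | 11 8-10 | 13 10-15 | 14 15-20 | 12 20-32 | 16 32-44 |
Completion: 10=7  11=10  12=32  13=15  14=20  15=8  16=44
Turnaround (C−A): 10=7  11=6  12=27  13=9  14=14  15=1  16=34
Turnaround = completion − arrival: 10=7, 11=6, 12=27, 13=9, 14=14, 15=1, 16=34
Total turnaround = 7 + 6 + 27 + 9 + 14 + 1 + 34 = 98

98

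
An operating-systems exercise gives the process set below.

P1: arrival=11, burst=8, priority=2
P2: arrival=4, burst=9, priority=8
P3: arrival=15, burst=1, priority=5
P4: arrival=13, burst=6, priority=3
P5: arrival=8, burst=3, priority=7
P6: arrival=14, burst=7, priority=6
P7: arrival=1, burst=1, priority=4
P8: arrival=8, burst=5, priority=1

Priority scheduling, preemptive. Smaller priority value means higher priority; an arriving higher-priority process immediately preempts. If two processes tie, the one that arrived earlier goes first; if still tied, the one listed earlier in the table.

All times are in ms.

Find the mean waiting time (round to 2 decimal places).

Schedule: | idle 0-1 | P7 1-2 | idle 2-4 | P2 4-8 | P8 8-13 | P1 13-21 | P4 21-27 | P3 27-28 | P6 28-35 | P5 35-38 | P2 38-43 |
Completion: P1=21  P2=43  P3=28  P4=27  P5=38  P6=35  P7=2  P8=13
Turnaround (C−A): P1=10  P2=39  P3=13  P4=14  P5=30  P6=21  P7=1  P8=5
Waiting times: P1=2, P2=30, P3=12, P4=8, P5=27, P6=14, P7=0, P8=0
Average waiting = (2+30+12+8+27+14+0+0) / 8 = 93/8 = 11.63

11.63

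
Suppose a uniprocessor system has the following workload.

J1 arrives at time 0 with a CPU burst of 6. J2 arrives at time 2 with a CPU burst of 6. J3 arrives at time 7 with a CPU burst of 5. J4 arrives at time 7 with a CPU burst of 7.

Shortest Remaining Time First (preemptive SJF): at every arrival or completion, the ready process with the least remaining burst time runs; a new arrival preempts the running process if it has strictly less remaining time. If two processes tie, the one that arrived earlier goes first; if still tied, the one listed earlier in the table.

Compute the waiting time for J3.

Timeline: | J1 0-6 | J2 6-12 | J3 12-17 | J4 17-24 |
Completion: J1=6  J2=12  J3=17  J4=24
Waiting(J3) = turnaround − burst = 10 − 5 = 5

5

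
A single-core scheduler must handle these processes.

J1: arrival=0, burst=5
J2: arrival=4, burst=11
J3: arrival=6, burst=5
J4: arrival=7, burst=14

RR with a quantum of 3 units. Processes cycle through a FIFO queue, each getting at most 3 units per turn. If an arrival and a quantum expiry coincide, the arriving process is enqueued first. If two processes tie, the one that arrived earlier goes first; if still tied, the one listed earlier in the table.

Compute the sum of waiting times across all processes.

Timeline: | J1 0-5 | J2 5-8 | J3 8-11 | J4 11-14 | J2 14-17 | J3 17-19 | J4 19-22 | J2 22-25 | J4 25-28 | J2 28-30 | J4 30-35 |
Completion: J1=5  J2=30  J3=19  J4=35
Waiting = turnaround − burst: J1=0, J2=15, J3=8, J4=14
Total waiting = 0 + 15 + 8 + 14 = 37

37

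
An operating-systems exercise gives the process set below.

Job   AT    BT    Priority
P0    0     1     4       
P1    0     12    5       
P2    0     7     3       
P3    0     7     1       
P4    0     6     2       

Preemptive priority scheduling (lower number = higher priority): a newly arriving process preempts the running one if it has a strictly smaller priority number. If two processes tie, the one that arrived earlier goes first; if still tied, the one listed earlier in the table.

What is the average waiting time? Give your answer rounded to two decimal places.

Gantt: | P3 0-7 | P4 7-13 | P2 13-20 | P0 20-21 | P1 21-33 |
Completion: P0=21  P1=33  P2=20  P3=7  P4=13
Turnaround (C−A): P0=21  P1=33  P2=20  P3=7  P4=13
Waiting times: P0=20, P1=21, P2=13, P3=0, P4=7
Average waiting = (20+21+13+0+7) / 5 = 61/5 = 12.20

12.20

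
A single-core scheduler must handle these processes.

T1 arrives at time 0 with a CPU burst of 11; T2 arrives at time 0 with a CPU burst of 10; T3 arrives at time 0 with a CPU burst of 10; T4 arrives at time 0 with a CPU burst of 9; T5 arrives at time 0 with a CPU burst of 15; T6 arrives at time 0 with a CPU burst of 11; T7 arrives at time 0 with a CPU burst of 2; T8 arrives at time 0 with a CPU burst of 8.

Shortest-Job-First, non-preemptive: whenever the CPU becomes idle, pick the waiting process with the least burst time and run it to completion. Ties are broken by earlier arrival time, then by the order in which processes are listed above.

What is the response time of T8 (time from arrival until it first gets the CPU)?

2

Gantt: | T7 0-2 | T8 2-10 | T4 10-19 | T2 19-29 | T3 29-39 | T1 39-50 | T6 50-61 | T5 61-76 |
Completion: T1=50  T2=29  T3=39  T4=19  T5=76  T6=61  T7=2  T8=10
Turnaround (C−A): T1=50  T2=29  T3=39  T4=19  T5=76  T6=61  T7=2  T8=10
Response(T8) = first start − arrival = 2 − 0 = 2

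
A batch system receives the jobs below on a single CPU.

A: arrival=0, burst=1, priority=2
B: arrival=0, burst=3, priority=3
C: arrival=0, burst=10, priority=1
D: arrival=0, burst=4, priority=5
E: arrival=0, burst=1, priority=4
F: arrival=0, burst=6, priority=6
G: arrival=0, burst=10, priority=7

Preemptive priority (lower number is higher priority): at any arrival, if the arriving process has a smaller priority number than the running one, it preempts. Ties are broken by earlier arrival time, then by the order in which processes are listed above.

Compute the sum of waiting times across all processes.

94

Schedule: | C 0-10 | A 10-11 | B 11-14 | E 14-15 | D 15-19 | F 19-25 | G 25-35 |
Completion: A=11  B=14  C=10  D=19  E=15  F=25  G=35
Waiting = turnaround − burst: A=10, B=11, C=0, D=15, E=14, F=19, G=25
Total waiting = 10 + 11 + 0 + 15 + 14 + 19 + 25 = 94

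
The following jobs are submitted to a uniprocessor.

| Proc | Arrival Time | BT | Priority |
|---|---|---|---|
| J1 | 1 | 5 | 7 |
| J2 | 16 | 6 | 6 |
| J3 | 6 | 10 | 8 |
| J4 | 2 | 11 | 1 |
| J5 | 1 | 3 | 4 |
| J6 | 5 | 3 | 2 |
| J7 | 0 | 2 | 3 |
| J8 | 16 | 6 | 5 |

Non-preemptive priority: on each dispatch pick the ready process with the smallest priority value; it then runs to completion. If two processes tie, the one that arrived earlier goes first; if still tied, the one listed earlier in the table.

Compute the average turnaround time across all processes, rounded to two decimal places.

17.63

Gantt: | J7 0-2 | J4 2-13 | J6 13-16 | J5 16-19 | J8 19-25 | J2 25-31 | J1 31-36 | J3 36-46 |
Completion: J1=36  J2=31  J3=46  J4=13  J5=19  J6=16  J7=2  J8=25
Turnaround (C−A): J1=35  J2=15  J3=40  J4=11  J5=18  J6=11  J7=2  J8=9
Turnaround times: J1=35, J2=15, J3=40, J4=11, J5=18, J6=11, J7=2, J8=9
Average turnaround = (35+15+40+11+18+11+2+9) / 8 = 141/8 = 17.63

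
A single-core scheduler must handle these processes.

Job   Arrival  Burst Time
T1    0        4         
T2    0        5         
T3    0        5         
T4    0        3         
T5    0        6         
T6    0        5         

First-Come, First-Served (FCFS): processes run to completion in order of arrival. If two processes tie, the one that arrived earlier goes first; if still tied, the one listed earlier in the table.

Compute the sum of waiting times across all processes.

67

Timeline: | T1 0-4 | T2 4-9 | T3 9-14 | T4 14-17 | T5 17-23 | T6 23-28 |
Completion: T1=4  T2=9  T3=14  T4=17  T5=23  T6=28
Waiting = turnaround − burst: T1=0, T2=4, T3=9, T4=14, T5=17, T6=23
Total waiting = 0 + 4 + 9 + 14 + 17 + 23 = 67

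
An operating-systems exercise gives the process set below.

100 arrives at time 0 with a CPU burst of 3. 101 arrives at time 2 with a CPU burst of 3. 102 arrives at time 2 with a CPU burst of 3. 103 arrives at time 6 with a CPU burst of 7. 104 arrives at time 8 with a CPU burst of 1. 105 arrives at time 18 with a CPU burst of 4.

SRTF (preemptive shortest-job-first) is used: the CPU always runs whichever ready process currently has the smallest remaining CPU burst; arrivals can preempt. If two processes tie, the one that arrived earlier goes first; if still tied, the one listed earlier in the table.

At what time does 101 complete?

6

Gantt: | 100 0-3 | 101 3-6 | 102 6-9 | 104 9-10 | 103 10-17 | idle 17-18 | 105 18-22 |
Completion: 100=3  101=6  102=9  103=17  104=10  105=22
Turnaround (C−A): 100=3  101=4  102=7  103=11  104=2  105=4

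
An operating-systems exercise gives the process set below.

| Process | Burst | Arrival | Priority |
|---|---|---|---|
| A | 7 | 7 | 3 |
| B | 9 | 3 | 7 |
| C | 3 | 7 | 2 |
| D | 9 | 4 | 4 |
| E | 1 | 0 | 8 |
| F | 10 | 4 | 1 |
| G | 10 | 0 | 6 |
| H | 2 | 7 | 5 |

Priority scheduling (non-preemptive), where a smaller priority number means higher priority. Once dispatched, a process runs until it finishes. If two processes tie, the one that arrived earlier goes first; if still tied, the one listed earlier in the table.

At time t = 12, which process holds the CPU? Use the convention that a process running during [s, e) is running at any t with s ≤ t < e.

F

Schedule: | G 0-10 | F 10-20 | C 20-23 | A 23-30 | D 30-39 | H 39-41 | B 41-50 | E 50-51 |
Completion: A=30  B=50  C=23  D=39  E=51  F=20  G=10  H=41
Turnaround (C−A): A=23  B=47  C=16  D=35  E=51  F=16  G=10  H=34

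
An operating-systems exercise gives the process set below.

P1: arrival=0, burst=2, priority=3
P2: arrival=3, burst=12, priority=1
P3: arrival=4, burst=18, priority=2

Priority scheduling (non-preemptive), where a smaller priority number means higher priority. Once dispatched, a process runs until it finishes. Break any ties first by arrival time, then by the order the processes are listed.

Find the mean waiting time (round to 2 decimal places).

3.67

Schedule: | P1 0-2 | idle 2-3 | P2 3-15 | P3 15-33 |
Completion: P1=2  P2=15  P3=33
Waiting times: P1=0, P2=0, P3=11
Average waiting = (0+0+11) / 3 = 11/3 = 3.67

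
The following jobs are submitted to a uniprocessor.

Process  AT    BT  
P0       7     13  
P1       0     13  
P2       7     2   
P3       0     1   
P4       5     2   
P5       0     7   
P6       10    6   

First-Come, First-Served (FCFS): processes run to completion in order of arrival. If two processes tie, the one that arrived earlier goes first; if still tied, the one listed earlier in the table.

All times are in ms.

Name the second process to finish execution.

Gantt: | P1 0-13 | P3 13-14 | P5 14-21 | P4 21-23 | P0 23-36 | P2 36-38 | P6 38-44 |
Completion: P0=36  P1=13  P2=38  P3=14  P4=23  P5=21  P6=44
Finish order: P1 → P3 → P5 → P4 → P0 → P2 → P6

P3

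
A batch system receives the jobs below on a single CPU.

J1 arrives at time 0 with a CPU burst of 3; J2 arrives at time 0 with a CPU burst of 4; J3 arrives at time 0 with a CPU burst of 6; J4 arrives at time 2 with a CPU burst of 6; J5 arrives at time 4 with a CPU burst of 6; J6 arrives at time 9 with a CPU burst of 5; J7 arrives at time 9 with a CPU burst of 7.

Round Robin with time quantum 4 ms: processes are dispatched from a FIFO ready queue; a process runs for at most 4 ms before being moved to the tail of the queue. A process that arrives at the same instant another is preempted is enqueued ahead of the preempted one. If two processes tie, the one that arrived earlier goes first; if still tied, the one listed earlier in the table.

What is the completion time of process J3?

29

Gantt: | J1 0-3 | J2 3-7 | J3 7-11 | J4 11-15 | J5 15-19 | J6 19-23 | J7 23-27 | J3 27-29 | J4 29-31 | J5 31-33 | J6 33-34 | J7 34-37 |
Completion: J1=3  J2=7  J3=29  J4=31  J5=33  J6=34  J7=37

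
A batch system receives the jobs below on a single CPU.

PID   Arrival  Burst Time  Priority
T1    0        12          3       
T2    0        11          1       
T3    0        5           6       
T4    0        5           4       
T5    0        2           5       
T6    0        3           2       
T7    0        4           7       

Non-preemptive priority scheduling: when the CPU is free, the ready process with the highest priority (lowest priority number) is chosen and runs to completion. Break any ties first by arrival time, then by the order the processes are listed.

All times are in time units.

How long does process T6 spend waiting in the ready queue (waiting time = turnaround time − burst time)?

11

Gantt: | T2 0-11 | T6 11-14 | T1 14-26 | T4 26-31 | T5 31-33 | T3 33-38 | T7 38-42 |
Completion: T1=26  T2=11  T3=38  T4=31  T5=33  T6=14  T7=42
Waiting(T6) = turnaround − burst = 14 − 3 = 11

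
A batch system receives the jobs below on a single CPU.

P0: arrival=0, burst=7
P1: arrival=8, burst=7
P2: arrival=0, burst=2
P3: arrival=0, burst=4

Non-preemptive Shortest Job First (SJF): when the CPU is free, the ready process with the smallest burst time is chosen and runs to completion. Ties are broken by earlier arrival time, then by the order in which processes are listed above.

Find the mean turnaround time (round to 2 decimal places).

8.25

Schedule: | P2 0-2 | P3 2-6 | P0 6-13 | P1 13-20 |
Completion: P0=13  P1=20  P2=2  P3=6
Turnaround times: P0=13, P1=12, P2=2, P3=6
Average turnaround = (13+12+2+6) / 4 = 33/4 = 8.25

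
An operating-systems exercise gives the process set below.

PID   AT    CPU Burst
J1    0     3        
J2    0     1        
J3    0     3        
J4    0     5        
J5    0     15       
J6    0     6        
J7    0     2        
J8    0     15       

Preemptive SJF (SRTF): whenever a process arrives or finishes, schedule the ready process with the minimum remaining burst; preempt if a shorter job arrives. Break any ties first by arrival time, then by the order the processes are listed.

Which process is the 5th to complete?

Timeline: | J2 0-1 | J7 1-3 | J1 3-6 | J3 6-9 | J4 9-14 | J6 14-20 | J5 20-35 | J8 35-50 |
Completion: J1=6  J2=1  J3=9  J4=14  J5=35  J6=20  J7=3  J8=50
Turnaround (C−A): J1=6  J2=1  J3=9  J4=14  J5=35  J6=20  J7=3  J8=50
Finish order: J2 → J7 → J1 → J3 → J4 → J6 → J5 → J8

J4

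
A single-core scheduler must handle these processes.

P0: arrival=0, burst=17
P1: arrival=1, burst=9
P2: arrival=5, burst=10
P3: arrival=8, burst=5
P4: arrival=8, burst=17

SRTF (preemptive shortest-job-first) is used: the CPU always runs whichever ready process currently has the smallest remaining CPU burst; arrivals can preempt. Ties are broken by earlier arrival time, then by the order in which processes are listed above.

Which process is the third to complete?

P2

Timeline: | P0 0-1 | P1 1-10 | P3 10-15 | P2 15-25 | P0 25-41 | P4 41-58 |
Completion: P0=41  P1=10  P2=25  P3=15  P4=58
Finish order: P1 → P3 → P2 → P0 → P4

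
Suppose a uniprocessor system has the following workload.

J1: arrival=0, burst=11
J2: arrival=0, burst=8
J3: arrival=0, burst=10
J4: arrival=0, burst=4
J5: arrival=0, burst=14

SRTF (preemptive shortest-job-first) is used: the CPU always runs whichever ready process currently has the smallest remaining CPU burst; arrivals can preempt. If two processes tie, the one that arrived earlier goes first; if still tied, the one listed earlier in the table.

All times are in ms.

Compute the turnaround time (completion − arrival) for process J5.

Timeline: | J4 0-4 | J2 4-12 | J3 12-22 | J1 22-33 | J5 33-47 |
Completion: J1=33  J2=12  J3=22  J4=4  J5=47
Turnaround (C−A): J1=33  J2=12  J3=22  J4=4  J5=47
Turnaround(J5) = completion − arrival = 47 − 0 = 47

47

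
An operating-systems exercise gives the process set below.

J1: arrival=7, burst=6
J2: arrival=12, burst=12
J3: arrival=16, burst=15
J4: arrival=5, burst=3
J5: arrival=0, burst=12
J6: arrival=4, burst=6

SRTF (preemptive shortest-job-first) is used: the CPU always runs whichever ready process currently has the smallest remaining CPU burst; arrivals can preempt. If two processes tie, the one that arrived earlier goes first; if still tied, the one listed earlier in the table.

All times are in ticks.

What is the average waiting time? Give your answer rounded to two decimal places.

10.33

Gantt: | J5 0-4 | J6 4-5 | J4 5-8 | J6 8-13 | J1 13-19 | J5 19-27 | J2 27-39 | J3 39-54 |
Completion: J1=19  J2=39  J3=54  J4=8  J5=27  J6=13
Waiting times: J1=6, J2=15, J3=23, J4=0, J5=15, J6=3
Average waiting = (6+15+23+0+15+3) / 6 = 62/6 = 10.33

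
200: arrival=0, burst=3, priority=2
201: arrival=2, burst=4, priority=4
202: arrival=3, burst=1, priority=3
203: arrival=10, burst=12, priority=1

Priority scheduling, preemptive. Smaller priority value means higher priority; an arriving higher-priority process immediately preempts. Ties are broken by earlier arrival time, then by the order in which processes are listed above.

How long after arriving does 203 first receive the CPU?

Schedule: | 200 0-3 | 202 3-4 | 201 4-8 | idle 8-10 | 203 10-22 |
Completion: 200=3  201=8  202=4  203=22
Turnaround (C−A): 200=3  201=6  202=1  203=12
Response(203) = first start − arrival = 10 − 10 = 0

0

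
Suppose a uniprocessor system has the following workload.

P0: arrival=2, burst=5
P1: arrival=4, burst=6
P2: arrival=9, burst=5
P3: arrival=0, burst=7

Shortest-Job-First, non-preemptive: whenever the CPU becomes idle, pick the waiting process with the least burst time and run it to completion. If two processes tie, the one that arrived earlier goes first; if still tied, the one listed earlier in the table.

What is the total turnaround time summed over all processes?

Timeline: | P3 0-7 | P0 7-12 | P2 12-17 | P1 17-23 |
Completion: P0=12  P1=23  P2=17  P3=7
Turnaround (C−A): P0=10  P1=19  P2=8  P3=7
Turnaround = completion − arrival: P0=10, P1=19, P2=8, P3=7
Total turnaround = 10 + 19 + 8 + 7 = 44

44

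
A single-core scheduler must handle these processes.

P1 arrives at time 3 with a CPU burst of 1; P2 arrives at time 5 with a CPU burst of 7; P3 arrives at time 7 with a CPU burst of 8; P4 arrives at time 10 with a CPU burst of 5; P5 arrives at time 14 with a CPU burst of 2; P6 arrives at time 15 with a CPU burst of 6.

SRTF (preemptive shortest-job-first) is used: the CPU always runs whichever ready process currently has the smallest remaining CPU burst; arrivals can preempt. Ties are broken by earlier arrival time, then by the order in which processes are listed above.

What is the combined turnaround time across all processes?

Timeline: | idle 0-3 | P1 3-4 | idle 4-5 | P2 5-12 | P4 12-14 | P5 14-16 | P4 16-19 | P6 19-25 | P3 25-33 |
Completion: P1=4  P2=12  P3=33  P4=19  P5=16  P6=25
Turnaround (C−A): P1=1  P2=7  P3=26  P4=9  P5=2  P6=10
Turnaround = completion − arrival: P1=1, P2=7, P3=26, P4=9, P5=2, P6=10
Total turnaround = 1 + 7 + 26 + 9 + 2 + 10 = 55

55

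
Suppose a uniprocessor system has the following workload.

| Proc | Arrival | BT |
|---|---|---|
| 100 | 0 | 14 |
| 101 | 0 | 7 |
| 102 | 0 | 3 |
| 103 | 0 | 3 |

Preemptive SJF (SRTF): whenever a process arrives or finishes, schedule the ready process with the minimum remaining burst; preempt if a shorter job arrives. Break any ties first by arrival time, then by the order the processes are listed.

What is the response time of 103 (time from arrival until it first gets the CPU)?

Gantt: | 102 0-3 | 103 3-6 | 101 6-13 | 100 13-27 |
Completion: 100=27  101=13  102=3  103=6
Turnaround (C−A): 100=27  101=13  102=3  103=6
Response(103) = first start − arrival = 3 − 0 = 3

3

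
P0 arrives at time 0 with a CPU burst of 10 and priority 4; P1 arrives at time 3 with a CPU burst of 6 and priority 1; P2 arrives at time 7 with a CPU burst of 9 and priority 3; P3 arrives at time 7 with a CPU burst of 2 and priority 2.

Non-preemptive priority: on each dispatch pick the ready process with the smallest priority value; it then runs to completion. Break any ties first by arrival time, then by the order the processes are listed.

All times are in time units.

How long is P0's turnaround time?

10

Schedule: | P0 0-10 | P1 10-16 | P3 16-18 | P2 18-27 |
Completion: P0=10  P1=16  P2=27  P3=18
Turnaround (C−A): P0=10  P1=13  P2=20  P3=11
Turnaround(P0) = completion − arrival = 10 − 0 = 10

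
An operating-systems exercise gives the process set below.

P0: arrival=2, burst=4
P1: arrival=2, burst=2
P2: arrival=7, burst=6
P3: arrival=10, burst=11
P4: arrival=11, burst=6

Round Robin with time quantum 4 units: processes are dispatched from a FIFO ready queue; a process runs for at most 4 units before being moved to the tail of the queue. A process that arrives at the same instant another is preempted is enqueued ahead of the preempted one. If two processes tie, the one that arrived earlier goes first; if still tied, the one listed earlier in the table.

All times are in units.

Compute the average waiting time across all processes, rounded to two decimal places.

6.80

Timeline: | idle 0-2 | P0 2-6 | P1 6-8 | P2 8-12 | P3 12-16 | P4 16-20 | P2 20-22 | P3 22-26 | P4 26-28 | P3 28-31 |
Completion: P0=6  P1=8  P2=22  P3=31  P4=28
Turnaround (C−A): P0=4  P1=6  P2=15  P3=21  P4=17
Waiting times: P0=0, P1=4, P2=9, P3=10, P4=11
Average waiting = (0+4+9+10+11) / 5 = 34/5 = 6.80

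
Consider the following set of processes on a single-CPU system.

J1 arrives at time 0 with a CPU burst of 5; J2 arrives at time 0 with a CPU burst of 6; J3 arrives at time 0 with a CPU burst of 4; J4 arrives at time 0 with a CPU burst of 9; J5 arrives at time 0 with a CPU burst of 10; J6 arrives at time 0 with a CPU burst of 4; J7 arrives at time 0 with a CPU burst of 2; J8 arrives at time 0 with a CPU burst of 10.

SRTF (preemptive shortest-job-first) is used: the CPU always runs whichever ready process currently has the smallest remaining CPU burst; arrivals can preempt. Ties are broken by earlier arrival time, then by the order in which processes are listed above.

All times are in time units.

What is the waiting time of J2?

Gantt: | J7 0-2 | J3 2-6 | J6 6-10 | J1 10-15 | J2 15-21 | J4 21-30 | J5 30-40 | J8 40-50 |
Completion: J1=15  J2=21  J3=6  J4=30  J5=40  J6=10  J7=2  J8=50
Turnaround (C−A): J1=15  J2=21  J3=6  J4=30  J5=40  J6=10  J7=2  J8=50
Waiting(J2) = turnaround − burst = 21 − 6 = 15

15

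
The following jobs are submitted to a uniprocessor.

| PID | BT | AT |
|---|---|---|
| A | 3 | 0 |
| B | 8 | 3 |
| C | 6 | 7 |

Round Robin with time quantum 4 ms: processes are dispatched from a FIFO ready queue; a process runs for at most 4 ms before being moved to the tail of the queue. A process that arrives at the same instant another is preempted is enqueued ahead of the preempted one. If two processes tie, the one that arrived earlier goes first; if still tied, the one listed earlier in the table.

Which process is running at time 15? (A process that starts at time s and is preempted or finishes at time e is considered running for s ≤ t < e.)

C

Gantt: | A 0-3 | B 3-7 | C 7-11 | B 11-15 | C 15-17 |
Completion: A=3  B=15  C=17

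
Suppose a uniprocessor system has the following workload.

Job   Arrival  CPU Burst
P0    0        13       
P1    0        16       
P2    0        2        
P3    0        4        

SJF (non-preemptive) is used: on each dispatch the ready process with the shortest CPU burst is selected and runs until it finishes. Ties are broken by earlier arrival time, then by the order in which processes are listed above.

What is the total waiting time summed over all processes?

Gantt: | P2 0-2 | P3 2-6 | P0 6-19 | P1 19-35 |
Completion: P0=19  P1=35  P2=2  P3=6
Waiting = turnaround − burst: P0=6, P1=19, P2=0, P3=2
Total waiting = 6 + 19 + 0 + 2 = 27

27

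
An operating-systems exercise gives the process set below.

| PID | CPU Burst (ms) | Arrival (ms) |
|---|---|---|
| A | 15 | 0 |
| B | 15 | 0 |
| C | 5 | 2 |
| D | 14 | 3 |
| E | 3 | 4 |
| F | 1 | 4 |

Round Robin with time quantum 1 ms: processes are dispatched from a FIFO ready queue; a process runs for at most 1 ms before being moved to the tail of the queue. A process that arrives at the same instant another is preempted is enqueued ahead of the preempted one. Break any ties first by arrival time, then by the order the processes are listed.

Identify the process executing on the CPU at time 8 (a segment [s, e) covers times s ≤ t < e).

F

Timeline: | A 0-1 | B 1-2 | A 2-3 | C 3-4 | B 4-5 | D 5-6 | A 6-7 | E 7-8 | F 8-9 | C 9-10 | B 10-11 | D 11-12 | A 12-13 | E 13-14 | C 14-15 | B 15-16 | D 16-17 | A 17-18 | E 18-19 | C 19-20 | B 20-21 | D 21-22 | A 22-23 | C 23-24 | B 24-25 | D 25-26 | A 26-27 | B 27-28 | D 28-29 | A 29-30 | B 30-31 | D 31-32 | A 32-33 | B 33-34 | D 34-35 | A 35-36 | B 36-37 | D 37-38 | A 38-39 | B 39-40 | D 40-41 | A 41-42 | B 42-43 | D 43-44 | A 44-45 | B 45-46 | D 46-47 | A 47-48 | B 48-49 | D 49-50 | A 50-51 | B 51-52 | D 52-53 |
Completion: A=51  B=52  C=24  D=53  E=19  F=9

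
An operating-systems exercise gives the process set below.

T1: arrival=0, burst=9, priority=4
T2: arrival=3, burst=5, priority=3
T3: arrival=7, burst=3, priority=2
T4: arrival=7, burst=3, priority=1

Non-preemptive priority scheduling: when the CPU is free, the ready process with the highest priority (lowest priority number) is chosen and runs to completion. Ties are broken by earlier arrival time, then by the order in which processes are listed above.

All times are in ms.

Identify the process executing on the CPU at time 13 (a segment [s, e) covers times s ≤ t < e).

Timeline: | T1 0-9 | T4 9-12 | T3 12-15 | T2 15-20 |
Completion: T1=9  T2=20  T3=15  T4=12
Turnaround (C−A): T1=9  T2=17  T3=8  T4=5

T3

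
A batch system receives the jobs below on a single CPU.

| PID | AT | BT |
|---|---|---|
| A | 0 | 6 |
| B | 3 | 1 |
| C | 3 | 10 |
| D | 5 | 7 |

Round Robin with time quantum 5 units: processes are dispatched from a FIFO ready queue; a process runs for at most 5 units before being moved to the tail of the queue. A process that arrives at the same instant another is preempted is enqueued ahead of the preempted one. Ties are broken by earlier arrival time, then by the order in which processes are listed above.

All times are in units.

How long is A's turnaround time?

Gantt: | A 0-5 | B 5-6 | C 6-11 | D 11-16 | A 16-17 | C 17-22 | D 22-24 |
Completion: A=17  B=6  C=22  D=24
Turnaround (C−A): A=17  B=3  C=19  D=19
Turnaround(A) = completion − arrival = 17 − 0 = 17

17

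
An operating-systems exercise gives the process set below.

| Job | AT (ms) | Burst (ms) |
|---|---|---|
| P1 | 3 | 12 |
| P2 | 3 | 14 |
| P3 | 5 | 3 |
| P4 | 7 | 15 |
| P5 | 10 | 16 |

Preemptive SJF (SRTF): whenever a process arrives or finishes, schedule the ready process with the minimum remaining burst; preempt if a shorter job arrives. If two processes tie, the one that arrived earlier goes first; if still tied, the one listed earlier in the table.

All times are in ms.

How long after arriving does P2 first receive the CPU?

Schedule: | idle 0-3 | P1 3-5 | P3 5-8 | P1 8-18 | P2 18-32 | P4 32-47 | P5 47-63 |
Completion: P1=18  P2=32  P3=8  P4=47  P5=63
Turnaround (C−A): P1=15  P2=29  P3=3  P4=40  P5=53
Response(P2) = first start − arrival = 18 − 3 = 15

15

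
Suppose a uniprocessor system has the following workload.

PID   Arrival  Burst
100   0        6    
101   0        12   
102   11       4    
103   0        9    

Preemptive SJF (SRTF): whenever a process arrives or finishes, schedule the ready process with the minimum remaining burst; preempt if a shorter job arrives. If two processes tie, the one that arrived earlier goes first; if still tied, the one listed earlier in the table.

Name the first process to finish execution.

Timeline: | 100 0-6 | 103 6-15 | 102 15-19 | 101 19-31 |
Completion: 100=6  101=31  102=19  103=15
Turnaround (C−A): 100=6  101=31  102=8  103=15
Finish order: 100 → 103 → 102 → 101

100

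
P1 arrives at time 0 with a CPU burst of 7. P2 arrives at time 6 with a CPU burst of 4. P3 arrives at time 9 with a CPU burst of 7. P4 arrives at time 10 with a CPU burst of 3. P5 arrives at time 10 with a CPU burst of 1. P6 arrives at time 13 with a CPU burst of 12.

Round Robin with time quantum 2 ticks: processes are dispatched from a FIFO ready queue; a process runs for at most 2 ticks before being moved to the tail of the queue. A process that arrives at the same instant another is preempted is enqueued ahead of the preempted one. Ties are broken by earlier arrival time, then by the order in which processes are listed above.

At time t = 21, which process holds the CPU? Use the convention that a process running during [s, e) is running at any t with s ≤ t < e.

Timeline: | P1 0-6 | P2 6-8 | P1 8-9 | P2 9-11 | P3 11-13 | P4 13-15 | P5 15-16 | P6 16-18 | P3 18-20 | P4 20-21 | P6 21-23 | P3 23-25 | P6 25-27 | P3 27-28 | P6 28-34 |
Completion: P1=9  P2=11  P3=28  P4=21  P5=16  P6=34
Turnaround (C−A): P1=9  P2=5  P3=19  P4=11  P5=6  P6=21

P6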